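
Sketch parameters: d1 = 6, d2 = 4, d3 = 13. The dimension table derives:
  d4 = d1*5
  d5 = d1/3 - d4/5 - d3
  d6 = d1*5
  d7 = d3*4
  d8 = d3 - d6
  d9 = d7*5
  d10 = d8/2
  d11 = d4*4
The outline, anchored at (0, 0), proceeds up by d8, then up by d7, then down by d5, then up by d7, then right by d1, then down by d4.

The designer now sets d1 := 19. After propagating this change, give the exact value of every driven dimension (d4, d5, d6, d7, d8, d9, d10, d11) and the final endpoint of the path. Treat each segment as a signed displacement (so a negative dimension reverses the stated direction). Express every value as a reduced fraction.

d4 = 95
d5 = -77/3
d6 = 95
d7 = 52
d8 = -82
d9 = 260
d10 = -41
d11 = 380
endpoint = (19, -142/3)

Apply edit: d1 := 19
  d4 = d1*5 = 95
  d5 = d1/3 - d4/5 - d3 = -77/3
  d6 = d1*5 = 95
  d7 = d3*4 = 52
  d8 = d3 - d6 = -82
  d9 = d7*5 = 260
  d10 = d8/2 = -41
  d11 = d4*4 = 380
Walk from origin (0, 0):
  seg 1: up by d8 = -82 → (0, -82)
  seg 2: up by d7 = 52 → (0, -30)
  seg 3: down by d5 = -77/3 → (0, -13/3)
  seg 4: up by d7 = 52 → (0, 143/3)
  seg 5: right by d1 = 19 → (19, 143/3)
  seg 6: down by d4 = 95 → (19, -142/3)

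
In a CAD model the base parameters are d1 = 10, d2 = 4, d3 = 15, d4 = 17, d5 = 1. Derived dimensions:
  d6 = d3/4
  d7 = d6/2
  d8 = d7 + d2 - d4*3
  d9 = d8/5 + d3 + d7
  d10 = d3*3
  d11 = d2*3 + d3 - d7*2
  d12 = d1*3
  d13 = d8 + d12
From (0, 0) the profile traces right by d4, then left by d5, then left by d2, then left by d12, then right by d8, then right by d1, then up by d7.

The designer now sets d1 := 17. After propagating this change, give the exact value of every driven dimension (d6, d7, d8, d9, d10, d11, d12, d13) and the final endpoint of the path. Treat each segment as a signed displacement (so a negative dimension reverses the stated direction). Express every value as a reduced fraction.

Apply edit: d1 := 17
  d6 = d3/4 = 15/4
  d7 = d6/2 = 15/8
  d8 = d7 + d2 - d4*3 = -361/8
  d9 = d8/5 + d3 + d7 = 157/20
  d10 = d3*3 = 45
  d11 = d2*3 + d3 - d7*2 = 93/4
  d12 = d1*3 = 51
  d13 = d8 + d12 = 47/8
Walk from origin (0, 0):
  seg 1: right by d4 = 17 → (17, 0)
  seg 2: left by d5 = 1 → (16, 0)
  seg 3: left by d2 = 4 → (12, 0)
  seg 4: left by d12 = 51 → (-39, 0)
  seg 5: right by d8 = -361/8 → (-673/8, 0)
  seg 6: right by d1 = 17 → (-537/8, 0)
  seg 7: up by d7 = 15/8 → (-537/8, 15/8)

d6 = 15/4
d7 = 15/8
d8 = -361/8
d9 = 157/20
d10 = 45
d11 = 93/4
d12 = 51
d13 = 47/8
endpoint = (-537/8, 15/8)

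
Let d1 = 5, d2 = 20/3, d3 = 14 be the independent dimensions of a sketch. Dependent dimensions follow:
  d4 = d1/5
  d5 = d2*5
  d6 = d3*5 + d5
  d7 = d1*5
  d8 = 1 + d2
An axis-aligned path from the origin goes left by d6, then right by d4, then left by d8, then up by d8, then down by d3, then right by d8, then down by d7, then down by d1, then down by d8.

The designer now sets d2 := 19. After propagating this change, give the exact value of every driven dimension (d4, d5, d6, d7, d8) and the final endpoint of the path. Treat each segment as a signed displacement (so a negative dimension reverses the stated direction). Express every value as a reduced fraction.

Apply edit: d2 := 19
  d4 = d1/5 = 1
  d5 = d2*5 = 95
  d6 = d3*5 + d5 = 165
  d7 = d1*5 = 25
  d8 = 1 + d2 = 20
Walk from origin (0, 0):
  seg 1: left by d6 = 165 → (-165, 0)
  seg 2: right by d4 = 1 → (-164, 0)
  seg 3: left by d8 = 20 → (-184, 0)
  seg 4: up by d8 = 20 → (-184, 20)
  seg 5: down by d3 = 14 → (-184, 6)
  seg 6: right by d8 = 20 → (-164, 6)
  seg 7: down by d7 = 25 → (-164, -19)
  seg 8: down by d1 = 5 → (-164, -24)
  seg 9: down by d8 = 20 → (-164, -44)

d4 = 1
d5 = 95
d6 = 165
d7 = 25
d8 = 20
endpoint = (-164, -44)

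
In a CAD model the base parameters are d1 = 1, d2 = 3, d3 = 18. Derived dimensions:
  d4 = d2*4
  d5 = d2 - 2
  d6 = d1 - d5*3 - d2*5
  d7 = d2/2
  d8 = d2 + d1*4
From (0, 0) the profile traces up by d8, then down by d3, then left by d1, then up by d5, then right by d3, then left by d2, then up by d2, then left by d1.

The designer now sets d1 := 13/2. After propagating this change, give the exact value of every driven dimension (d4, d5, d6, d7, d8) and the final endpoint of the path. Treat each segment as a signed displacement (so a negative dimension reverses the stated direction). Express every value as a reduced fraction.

d4 = 12
d5 = 1
d6 = -23/2
d7 = 3/2
d8 = 29
endpoint = (2, 15)

Apply edit: d1 := 13/2
  d4 = d2*4 = 12
  d5 = d2 - 2 = 1
  d6 = d1 - d5*3 - d2*5 = -23/2
  d7 = d2/2 = 3/2
  d8 = d2 + d1*4 = 29
Walk from origin (0, 0):
  seg 1: up by d8 = 29 → (0, 29)
  seg 2: down by d3 = 18 → (0, 11)
  seg 3: left by d1 = 13/2 → (-13/2, 11)
  seg 4: up by d5 = 1 → (-13/2, 12)
  seg 5: right by d3 = 18 → (23/2, 12)
  seg 6: left by d2 = 3 → (17/2, 12)
  seg 7: up by d2 = 3 → (17/2, 15)
  seg 8: left by d1 = 13/2 → (2, 15)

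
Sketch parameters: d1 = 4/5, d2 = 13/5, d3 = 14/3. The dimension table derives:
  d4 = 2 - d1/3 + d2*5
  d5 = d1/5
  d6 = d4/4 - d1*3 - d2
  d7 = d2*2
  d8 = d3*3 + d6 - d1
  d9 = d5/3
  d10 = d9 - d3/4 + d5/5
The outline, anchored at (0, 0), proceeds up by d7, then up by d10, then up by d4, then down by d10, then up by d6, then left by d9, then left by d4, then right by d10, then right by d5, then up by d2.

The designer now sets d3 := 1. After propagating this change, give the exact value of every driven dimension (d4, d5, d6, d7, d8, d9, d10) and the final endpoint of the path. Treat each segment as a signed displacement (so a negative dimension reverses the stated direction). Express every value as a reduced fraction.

d4 = 221/15
d5 = 4/25
d6 = -79/60
d7 = 26/5
d8 = 53/60
d9 = 4/75
d10 = -247/1500
endpoint = (-22187/1500, 1273/60)

Apply edit: d3 := 1
  d4 = 2 - d1/3 + d2*5 = 221/15
  d5 = d1/5 = 4/25
  d6 = d4/4 - d1*3 - d2 = -79/60
  d7 = d2*2 = 26/5
  d8 = d3*3 + d6 - d1 = 53/60
  d9 = d5/3 = 4/75
  d10 = d9 - d3/4 + d5/5 = -247/1500
Walk from origin (0, 0):
  seg 1: up by d7 = 26/5 → (0, 26/5)
  seg 2: up by d10 = -247/1500 → (0, 7553/1500)
  seg 3: up by d4 = 221/15 → (0, 29653/1500)
  seg 4: down by d10 = -247/1500 → (0, 299/15)
  seg 5: up by d6 = -79/60 → (0, 1117/60)
  seg 6: left by d9 = 4/75 → (-4/75, 1117/60)
  seg 7: left by d4 = 221/15 → (-1109/75, 1117/60)
  seg 8: right by d10 = -247/1500 → (-22427/1500, 1117/60)
  seg 9: right by d5 = 4/25 → (-22187/1500, 1117/60)
  seg 10: up by d2 = 13/5 → (-22187/1500, 1273/60)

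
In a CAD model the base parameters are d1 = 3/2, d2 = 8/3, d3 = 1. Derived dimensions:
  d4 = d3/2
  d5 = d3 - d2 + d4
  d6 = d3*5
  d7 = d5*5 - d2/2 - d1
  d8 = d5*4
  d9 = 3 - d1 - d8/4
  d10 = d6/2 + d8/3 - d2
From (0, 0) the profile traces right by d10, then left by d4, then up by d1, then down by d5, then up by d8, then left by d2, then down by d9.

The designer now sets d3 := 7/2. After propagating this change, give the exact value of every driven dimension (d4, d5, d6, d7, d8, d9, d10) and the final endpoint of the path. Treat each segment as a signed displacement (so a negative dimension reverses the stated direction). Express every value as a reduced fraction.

d4 = 7/4
d5 = 31/12
d6 = 35/2
d7 = 121/12
d8 = 31/3
d9 = -13/12
d10 = 343/36
endpoint = (46/9, 31/3)

Apply edit: d3 := 7/2
  d4 = d3/2 = 7/4
  d5 = d3 - d2 + d4 = 31/12
  d6 = d3*5 = 35/2
  d7 = d5*5 - d2/2 - d1 = 121/12
  d8 = d5*4 = 31/3
  d9 = 3 - d1 - d8/4 = -13/12
  d10 = d6/2 + d8/3 - d2 = 343/36
Walk from origin (0, 0):
  seg 1: right by d10 = 343/36 → (343/36, 0)
  seg 2: left by d4 = 7/4 → (70/9, 0)
  seg 3: up by d1 = 3/2 → (70/9, 3/2)
  seg 4: down by d5 = 31/12 → (70/9, -13/12)
  seg 5: up by d8 = 31/3 → (70/9, 37/4)
  seg 6: left by d2 = 8/3 → (46/9, 37/4)
  seg 7: down by d9 = -13/12 → (46/9, 31/3)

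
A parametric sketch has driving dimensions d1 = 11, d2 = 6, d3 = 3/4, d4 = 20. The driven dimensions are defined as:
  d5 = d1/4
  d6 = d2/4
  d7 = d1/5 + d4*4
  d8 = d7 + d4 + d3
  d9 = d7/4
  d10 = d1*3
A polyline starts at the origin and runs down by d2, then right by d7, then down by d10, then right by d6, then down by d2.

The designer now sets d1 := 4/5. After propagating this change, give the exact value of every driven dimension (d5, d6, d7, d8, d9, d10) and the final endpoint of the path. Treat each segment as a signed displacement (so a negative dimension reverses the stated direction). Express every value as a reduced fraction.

Apply edit: d1 := 4/5
  d5 = d1/4 = 1/5
  d6 = d2/4 = 3/2
  d7 = d1/5 + d4*4 = 2004/25
  d8 = d7 + d4 + d3 = 10091/100
  d9 = d7/4 = 501/25
  d10 = d1*3 = 12/5
Walk from origin (0, 0):
  seg 1: down by d2 = 6 → (0, -6)
  seg 2: right by d7 = 2004/25 → (2004/25, -6)
  seg 3: down by d10 = 12/5 → (2004/25, -42/5)
  seg 4: right by d6 = 3/2 → (4083/50, -42/5)
  seg 5: down by d2 = 6 → (4083/50, -72/5)

d5 = 1/5
d6 = 3/2
d7 = 2004/25
d8 = 10091/100
d9 = 501/25
d10 = 12/5
endpoint = (4083/50, -72/5)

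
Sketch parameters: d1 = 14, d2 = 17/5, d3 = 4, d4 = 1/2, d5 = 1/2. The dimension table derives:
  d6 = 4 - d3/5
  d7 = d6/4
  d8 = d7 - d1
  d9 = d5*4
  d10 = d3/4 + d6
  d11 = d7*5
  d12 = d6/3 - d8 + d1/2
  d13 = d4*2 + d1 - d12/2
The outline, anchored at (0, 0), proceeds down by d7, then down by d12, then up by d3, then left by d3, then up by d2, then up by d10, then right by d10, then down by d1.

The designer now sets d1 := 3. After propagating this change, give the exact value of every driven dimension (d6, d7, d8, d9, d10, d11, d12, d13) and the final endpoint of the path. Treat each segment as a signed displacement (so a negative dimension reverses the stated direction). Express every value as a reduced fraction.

Apply edit: d1 := 3
  d6 = 4 - d3/5 = 16/5
  d7 = d6/4 = 4/5
  d8 = d7 - d1 = -11/5
  d9 = d5*4 = 2
  d10 = d3/4 + d6 = 21/5
  d11 = d7*5 = 4
  d12 = d6/3 - d8 + d1/2 = 143/30
  d13 = d4*2 + d1 - d12/2 = 97/60
Walk from origin (0, 0):
  seg 1: down by d7 = 4/5 → (0, -4/5)
  seg 2: down by d12 = 143/30 → (0, -167/30)
  seg 3: up by d3 = 4 → (0, -47/30)
  seg 4: left by d3 = 4 → (-4, -47/30)
  seg 5: up by d2 = 17/5 → (-4, 11/6)
  seg 6: up by d10 = 21/5 → (-4, 181/30)
  seg 7: right by d10 = 21/5 → (1/5, 181/30)
  seg 8: down by d1 = 3 → (1/5, 91/30)

d6 = 16/5
d7 = 4/5
d8 = -11/5
d9 = 2
d10 = 21/5
d11 = 4
d12 = 143/30
d13 = 97/60
endpoint = (1/5, 91/30)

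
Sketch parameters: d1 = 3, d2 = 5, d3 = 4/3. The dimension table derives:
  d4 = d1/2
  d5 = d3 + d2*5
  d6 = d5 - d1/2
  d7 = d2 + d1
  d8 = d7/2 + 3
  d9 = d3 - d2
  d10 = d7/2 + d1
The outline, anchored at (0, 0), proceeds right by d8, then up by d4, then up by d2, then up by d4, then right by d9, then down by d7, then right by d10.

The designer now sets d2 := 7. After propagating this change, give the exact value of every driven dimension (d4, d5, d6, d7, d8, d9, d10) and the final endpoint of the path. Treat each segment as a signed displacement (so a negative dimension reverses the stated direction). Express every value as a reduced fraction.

Apply edit: d2 := 7
  d4 = d1/2 = 3/2
  d5 = d3 + d2*5 = 109/3
  d6 = d5 - d1/2 = 209/6
  d7 = d2 + d1 = 10
  d8 = d7/2 + 3 = 8
  d9 = d3 - d2 = -17/3
  d10 = d7/2 + d1 = 8
Walk from origin (0, 0):
  seg 1: right by d8 = 8 → (8, 0)
  seg 2: up by d4 = 3/2 → (8, 3/2)
  seg 3: up by d2 = 7 → (8, 17/2)
  seg 4: up by d4 = 3/2 → (8, 10)
  seg 5: right by d9 = -17/3 → (7/3, 10)
  seg 6: down by d7 = 10 → (7/3, 0)
  seg 7: right by d10 = 8 → (31/3, 0)

d4 = 3/2
d5 = 109/3
d6 = 209/6
d7 = 10
d8 = 8
d9 = -17/3
d10 = 8
endpoint = (31/3, 0)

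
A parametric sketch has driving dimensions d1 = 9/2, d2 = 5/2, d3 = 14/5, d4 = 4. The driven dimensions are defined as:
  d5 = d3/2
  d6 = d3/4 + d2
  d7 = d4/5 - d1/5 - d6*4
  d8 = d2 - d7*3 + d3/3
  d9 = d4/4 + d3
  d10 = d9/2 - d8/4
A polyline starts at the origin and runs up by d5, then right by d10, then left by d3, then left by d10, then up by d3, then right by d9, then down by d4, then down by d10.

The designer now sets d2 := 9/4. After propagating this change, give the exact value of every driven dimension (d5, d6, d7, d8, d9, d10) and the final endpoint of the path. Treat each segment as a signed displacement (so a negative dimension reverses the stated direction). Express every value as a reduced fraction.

d5 = 7/5
d6 = 59/20
d7 = -119/10
d8 = 2333/60
d9 = 19/5
d10 = -1877/240
endpoint = (1, 385/48)

Apply edit: d2 := 9/4
  d5 = d3/2 = 7/5
  d6 = d3/4 + d2 = 59/20
  d7 = d4/5 - d1/5 - d6*4 = -119/10
  d8 = d2 - d7*3 + d3/3 = 2333/60
  d9 = d4/4 + d3 = 19/5
  d10 = d9/2 - d8/4 = -1877/240
Walk from origin (0, 0):
  seg 1: up by d5 = 7/5 → (0, 7/5)
  seg 2: right by d10 = -1877/240 → (-1877/240, 7/5)
  seg 3: left by d3 = 14/5 → (-2549/240, 7/5)
  seg 4: left by d10 = -1877/240 → (-14/5, 7/5)
  seg 5: up by d3 = 14/5 → (-14/5, 21/5)
  seg 6: right by d9 = 19/5 → (1, 21/5)
  seg 7: down by d4 = 4 → (1, 1/5)
  seg 8: down by d10 = -1877/240 → (1, 385/48)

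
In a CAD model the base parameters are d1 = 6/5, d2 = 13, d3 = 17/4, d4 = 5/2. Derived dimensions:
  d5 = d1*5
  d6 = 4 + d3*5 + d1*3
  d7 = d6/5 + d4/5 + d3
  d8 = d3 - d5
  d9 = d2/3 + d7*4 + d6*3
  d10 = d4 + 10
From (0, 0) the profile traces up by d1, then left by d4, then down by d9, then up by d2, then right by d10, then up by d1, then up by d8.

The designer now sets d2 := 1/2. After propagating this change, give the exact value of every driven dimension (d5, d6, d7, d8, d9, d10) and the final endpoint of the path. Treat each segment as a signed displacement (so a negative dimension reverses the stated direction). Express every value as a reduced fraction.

d5 = 6
d6 = 577/20
d7 = 263/25
d8 = -7/4
d9 = 38639/300
d10 = 25/2
endpoint = (10, -19147/150)

Apply edit: d2 := 1/2
  d5 = d1*5 = 6
  d6 = 4 + d3*5 + d1*3 = 577/20
  d7 = d6/5 + d4/5 + d3 = 263/25
  d8 = d3 - d5 = -7/4
  d9 = d2/3 + d7*4 + d6*3 = 38639/300
  d10 = d4 + 10 = 25/2
Walk from origin (0, 0):
  seg 1: up by d1 = 6/5 → (0, 6/5)
  seg 2: left by d4 = 5/2 → (-5/2, 6/5)
  seg 3: down by d9 = 38639/300 → (-5/2, -38279/300)
  seg 4: up by d2 = 1/2 → (-5/2, -38129/300)
  seg 5: right by d10 = 25/2 → (10, -38129/300)
  seg 6: up by d1 = 6/5 → (10, -37769/300)
  seg 7: up by d8 = -7/4 → (10, -19147/150)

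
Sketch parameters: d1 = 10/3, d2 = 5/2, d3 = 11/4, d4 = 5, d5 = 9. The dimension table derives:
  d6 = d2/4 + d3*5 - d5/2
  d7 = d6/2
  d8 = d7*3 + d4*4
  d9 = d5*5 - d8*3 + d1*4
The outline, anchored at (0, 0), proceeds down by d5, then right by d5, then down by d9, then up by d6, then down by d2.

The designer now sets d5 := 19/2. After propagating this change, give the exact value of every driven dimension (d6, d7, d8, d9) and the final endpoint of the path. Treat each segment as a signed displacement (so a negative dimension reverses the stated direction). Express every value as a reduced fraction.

d6 = 77/8
d7 = 77/16
d8 = 551/16
d9 = -2039/48
endpoint = (19/2, 1925/48)

Apply edit: d5 := 19/2
  d6 = d2/4 + d3*5 - d5/2 = 77/8
  d7 = d6/2 = 77/16
  d8 = d7*3 + d4*4 = 551/16
  d9 = d5*5 - d8*3 + d1*4 = -2039/48
Walk from origin (0, 0):
  seg 1: down by d5 = 19/2 → (0, -19/2)
  seg 2: right by d5 = 19/2 → (19/2, -19/2)
  seg 3: down by d9 = -2039/48 → (19/2, 1583/48)
  seg 4: up by d6 = 77/8 → (19/2, 2045/48)
  seg 5: down by d2 = 5/2 → (19/2, 1925/48)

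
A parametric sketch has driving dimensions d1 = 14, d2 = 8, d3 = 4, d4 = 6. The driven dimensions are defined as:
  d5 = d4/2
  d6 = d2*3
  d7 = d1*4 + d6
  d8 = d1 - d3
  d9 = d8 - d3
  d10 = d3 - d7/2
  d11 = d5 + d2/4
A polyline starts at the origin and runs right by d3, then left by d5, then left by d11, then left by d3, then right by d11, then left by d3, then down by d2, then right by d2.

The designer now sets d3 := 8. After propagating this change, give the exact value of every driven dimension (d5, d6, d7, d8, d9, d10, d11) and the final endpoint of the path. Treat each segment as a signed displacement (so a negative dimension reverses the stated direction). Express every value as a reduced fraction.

Apply edit: d3 := 8
  d5 = d4/2 = 3
  d6 = d2*3 = 24
  d7 = d1*4 + d6 = 80
  d8 = d1 - d3 = 6
  d9 = d8 - d3 = -2
  d10 = d3 - d7/2 = -32
  d11 = d5 + d2/4 = 5
Walk from origin (0, 0):
  seg 1: right by d3 = 8 → (8, 0)
  seg 2: left by d5 = 3 → (5, 0)
  seg 3: left by d11 = 5 → (0, 0)
  seg 4: left by d3 = 8 → (-8, 0)
  seg 5: right by d11 = 5 → (-3, 0)
  seg 6: left by d3 = 8 → (-11, 0)
  seg 7: down by d2 = 8 → (-11, -8)
  seg 8: right by d2 = 8 → (-3, -8)

d5 = 3
d6 = 24
d7 = 80
d8 = 6
d9 = -2
d10 = -32
d11 = 5
endpoint = (-3, -8)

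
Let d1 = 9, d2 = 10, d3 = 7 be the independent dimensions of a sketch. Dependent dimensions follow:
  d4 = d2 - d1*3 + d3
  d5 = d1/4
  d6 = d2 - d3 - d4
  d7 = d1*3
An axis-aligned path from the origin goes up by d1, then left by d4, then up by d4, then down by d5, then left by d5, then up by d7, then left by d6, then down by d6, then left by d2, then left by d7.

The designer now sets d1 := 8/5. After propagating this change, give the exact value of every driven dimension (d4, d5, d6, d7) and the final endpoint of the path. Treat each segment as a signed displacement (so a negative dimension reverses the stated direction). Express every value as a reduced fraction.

Apply edit: d1 := 8/5
  d4 = d2 - d1*3 + d3 = 61/5
  d5 = d1/4 = 2/5
  d6 = d2 - d3 - d4 = -46/5
  d7 = d1*3 = 24/5
Walk from origin (0, 0):
  seg 1: up by d1 = 8/5 → (0, 8/5)
  seg 2: left by d4 = 61/5 → (-61/5, 8/5)
  seg 3: up by d4 = 61/5 → (-61/5, 69/5)
  seg 4: down by d5 = 2/5 → (-61/5, 67/5)
  seg 5: left by d5 = 2/5 → (-63/5, 67/5)
  seg 6: up by d7 = 24/5 → (-63/5, 91/5)
  seg 7: left by d6 = -46/5 → (-17/5, 91/5)
  seg 8: down by d6 = -46/5 → (-17/5, 137/5)
  seg 9: left by d2 = 10 → (-67/5, 137/5)
  seg 10: left by d7 = 24/5 → (-91/5, 137/5)

d4 = 61/5
d5 = 2/5
d6 = -46/5
d7 = 24/5
endpoint = (-91/5, 137/5)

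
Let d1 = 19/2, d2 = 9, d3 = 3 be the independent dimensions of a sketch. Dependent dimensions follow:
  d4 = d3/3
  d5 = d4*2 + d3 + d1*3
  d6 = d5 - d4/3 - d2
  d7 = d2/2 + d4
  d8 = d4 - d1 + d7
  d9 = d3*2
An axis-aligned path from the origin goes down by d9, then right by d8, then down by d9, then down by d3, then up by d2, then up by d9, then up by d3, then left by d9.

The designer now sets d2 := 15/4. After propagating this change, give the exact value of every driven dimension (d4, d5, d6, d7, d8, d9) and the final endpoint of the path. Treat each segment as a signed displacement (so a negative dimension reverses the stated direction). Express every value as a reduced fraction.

Apply edit: d2 := 15/4
  d4 = d3/3 = 1
  d5 = d4*2 + d3 + d1*3 = 67/2
  d6 = d5 - d4/3 - d2 = 353/12
  d7 = d2/2 + d4 = 23/8
  d8 = d4 - d1 + d7 = -45/8
  d9 = d3*2 = 6
Walk from origin (0, 0):
  seg 1: down by d9 = 6 → (0, -6)
  seg 2: right by d8 = -45/8 → (-45/8, -6)
  seg 3: down by d9 = 6 → (-45/8, -12)
  seg 4: down by d3 = 3 → (-45/8, -15)
  seg 5: up by d2 = 15/4 → (-45/8, -45/4)
  seg 6: up by d9 = 6 → (-45/8, -21/4)
  seg 7: up by d3 = 3 → (-45/8, -9/4)
  seg 8: left by d9 = 6 → (-93/8, -9/4)

d4 = 1
d5 = 67/2
d6 = 353/12
d7 = 23/8
d8 = -45/8
d9 = 6
endpoint = (-93/8, -9/4)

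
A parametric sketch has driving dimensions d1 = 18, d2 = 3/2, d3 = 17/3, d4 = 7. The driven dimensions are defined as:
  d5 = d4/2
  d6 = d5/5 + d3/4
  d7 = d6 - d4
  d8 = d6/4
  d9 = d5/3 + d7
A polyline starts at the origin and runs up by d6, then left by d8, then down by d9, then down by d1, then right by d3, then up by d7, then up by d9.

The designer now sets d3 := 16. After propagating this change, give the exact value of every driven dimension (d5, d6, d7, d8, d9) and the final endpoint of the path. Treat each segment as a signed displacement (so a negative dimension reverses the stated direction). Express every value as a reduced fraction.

Apply edit: d3 := 16
  d5 = d4/2 = 7/2
  d6 = d5/5 + d3/4 = 47/10
  d7 = d6 - d4 = -23/10
  d8 = d6/4 = 47/40
  d9 = d5/3 + d7 = -17/15
Walk from origin (0, 0):
  seg 1: up by d6 = 47/10 → (0, 47/10)
  seg 2: left by d8 = 47/40 → (-47/40, 47/10)
  seg 3: down by d9 = -17/15 → (-47/40, 35/6)
  seg 4: down by d1 = 18 → (-47/40, -73/6)
  seg 5: right by d3 = 16 → (593/40, -73/6)
  seg 6: up by d7 = -23/10 → (593/40, -217/15)
  seg 7: up by d9 = -17/15 → (593/40, -78/5)

d5 = 7/2
d6 = 47/10
d7 = -23/10
d8 = 47/40
d9 = -17/15
endpoint = (593/40, -78/5)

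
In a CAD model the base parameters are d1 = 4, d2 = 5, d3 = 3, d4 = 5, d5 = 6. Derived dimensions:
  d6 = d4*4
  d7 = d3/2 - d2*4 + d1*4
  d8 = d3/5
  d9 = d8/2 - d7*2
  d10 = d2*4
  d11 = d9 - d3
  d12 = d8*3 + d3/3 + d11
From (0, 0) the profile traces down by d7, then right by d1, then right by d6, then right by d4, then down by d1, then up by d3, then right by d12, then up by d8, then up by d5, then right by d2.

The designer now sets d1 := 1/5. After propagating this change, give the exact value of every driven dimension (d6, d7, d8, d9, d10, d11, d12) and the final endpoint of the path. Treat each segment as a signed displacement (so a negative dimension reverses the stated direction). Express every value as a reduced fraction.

d6 = 20
d7 = -177/10
d8 = 3/5
d9 = 357/10
d10 = 20
d11 = 327/10
d12 = 71/2
endpoint = (657/10, 271/10)

Apply edit: d1 := 1/5
  d6 = d4*4 = 20
  d7 = d3/2 - d2*4 + d1*4 = -177/10
  d8 = d3/5 = 3/5
  d9 = d8/2 - d7*2 = 357/10
  d10 = d2*4 = 20
  d11 = d9 - d3 = 327/10
  d12 = d8*3 + d3/3 + d11 = 71/2
Walk from origin (0, 0):
  seg 1: down by d7 = -177/10 → (0, 177/10)
  seg 2: right by d1 = 1/5 → (1/5, 177/10)
  seg 3: right by d6 = 20 → (101/5, 177/10)
  seg 4: right by d4 = 5 → (126/5, 177/10)
  seg 5: down by d1 = 1/5 → (126/5, 35/2)
  seg 6: up by d3 = 3 → (126/5, 41/2)
  seg 7: right by d12 = 71/2 → (607/10, 41/2)
  seg 8: up by d8 = 3/5 → (607/10, 211/10)
  seg 9: up by d5 = 6 → (607/10, 271/10)
  seg 10: right by d2 = 5 → (657/10, 271/10)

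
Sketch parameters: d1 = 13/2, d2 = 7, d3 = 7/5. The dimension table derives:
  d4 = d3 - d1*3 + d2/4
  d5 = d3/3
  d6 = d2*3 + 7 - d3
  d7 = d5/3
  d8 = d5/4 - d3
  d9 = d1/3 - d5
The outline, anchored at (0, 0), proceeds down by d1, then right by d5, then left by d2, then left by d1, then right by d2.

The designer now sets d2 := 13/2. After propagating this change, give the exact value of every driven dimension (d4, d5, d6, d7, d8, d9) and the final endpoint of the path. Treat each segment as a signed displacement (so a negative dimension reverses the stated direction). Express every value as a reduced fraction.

d4 = -659/40
d5 = 7/15
d6 = 251/10
d7 = 7/45
d8 = -77/60
d9 = 17/10
endpoint = (-181/30, -13/2)

Apply edit: d2 := 13/2
  d4 = d3 - d1*3 + d2/4 = -659/40
  d5 = d3/3 = 7/15
  d6 = d2*3 + 7 - d3 = 251/10
  d7 = d5/3 = 7/45
  d8 = d5/4 - d3 = -77/60
  d9 = d1/3 - d5 = 17/10
Walk from origin (0, 0):
  seg 1: down by d1 = 13/2 → (0, -13/2)
  seg 2: right by d5 = 7/15 → (7/15, -13/2)
  seg 3: left by d2 = 13/2 → (-181/30, -13/2)
  seg 4: left by d1 = 13/2 → (-188/15, -13/2)
  seg 5: right by d2 = 13/2 → (-181/30, -13/2)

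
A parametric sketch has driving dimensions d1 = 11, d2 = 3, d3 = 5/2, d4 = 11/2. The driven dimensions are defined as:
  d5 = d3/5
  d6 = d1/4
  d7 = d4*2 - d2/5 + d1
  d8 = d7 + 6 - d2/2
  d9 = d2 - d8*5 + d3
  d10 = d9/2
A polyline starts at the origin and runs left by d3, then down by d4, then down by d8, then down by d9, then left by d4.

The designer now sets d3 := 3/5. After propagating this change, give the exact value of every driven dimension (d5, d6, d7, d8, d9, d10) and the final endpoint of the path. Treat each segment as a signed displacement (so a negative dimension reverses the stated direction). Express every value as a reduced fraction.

d5 = 3/25
d6 = 11/4
d7 = 107/5
d8 = 259/10
d9 = -1259/10
d10 = -1259/20
endpoint = (-61/10, 189/2)

Apply edit: d3 := 3/5
  d5 = d3/5 = 3/25
  d6 = d1/4 = 11/4
  d7 = d4*2 - d2/5 + d1 = 107/5
  d8 = d7 + 6 - d2/2 = 259/10
  d9 = d2 - d8*5 + d3 = -1259/10
  d10 = d9/2 = -1259/20
Walk from origin (0, 0):
  seg 1: left by d3 = 3/5 → (-3/5, 0)
  seg 2: down by d4 = 11/2 → (-3/5, -11/2)
  seg 3: down by d8 = 259/10 → (-3/5, -157/5)
  seg 4: down by d9 = -1259/10 → (-3/5, 189/2)
  seg 5: left by d4 = 11/2 → (-61/10, 189/2)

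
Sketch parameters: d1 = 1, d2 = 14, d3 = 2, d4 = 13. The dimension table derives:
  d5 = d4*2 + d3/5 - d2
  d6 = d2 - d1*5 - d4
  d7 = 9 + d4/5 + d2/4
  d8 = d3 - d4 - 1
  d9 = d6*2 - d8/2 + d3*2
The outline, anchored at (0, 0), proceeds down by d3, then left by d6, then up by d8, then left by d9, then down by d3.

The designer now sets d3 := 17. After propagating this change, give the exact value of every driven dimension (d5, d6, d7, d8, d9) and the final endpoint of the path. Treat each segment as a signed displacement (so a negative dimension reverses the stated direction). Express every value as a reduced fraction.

d5 = 77/5
d6 = -4
d7 = 151/10
d8 = 3
d9 = 49/2
endpoint = (-41/2, -31)

Apply edit: d3 := 17
  d5 = d4*2 + d3/5 - d2 = 77/5
  d6 = d2 - d1*5 - d4 = -4
  d7 = 9 + d4/5 + d2/4 = 151/10
  d8 = d3 - d4 - 1 = 3
  d9 = d6*2 - d8/2 + d3*2 = 49/2
Walk from origin (0, 0):
  seg 1: down by d3 = 17 → (0, -17)
  seg 2: left by d6 = -4 → (4, -17)
  seg 3: up by d8 = 3 → (4, -14)
  seg 4: left by d9 = 49/2 → (-41/2, -14)
  seg 5: down by d3 = 17 → (-41/2, -31)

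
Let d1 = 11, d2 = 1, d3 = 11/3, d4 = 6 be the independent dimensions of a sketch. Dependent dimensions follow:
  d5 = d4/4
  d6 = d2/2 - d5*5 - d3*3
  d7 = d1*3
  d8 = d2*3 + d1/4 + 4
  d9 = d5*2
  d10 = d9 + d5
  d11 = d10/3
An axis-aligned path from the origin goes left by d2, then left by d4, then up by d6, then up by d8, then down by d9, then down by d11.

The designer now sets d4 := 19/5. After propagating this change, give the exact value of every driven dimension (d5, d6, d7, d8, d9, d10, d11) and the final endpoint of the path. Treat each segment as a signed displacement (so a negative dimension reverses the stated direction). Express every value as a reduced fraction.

d5 = 19/20
d6 = -61/4
d7 = 33
d8 = 39/4
d9 = 19/10
d10 = 57/20
d11 = 19/20
endpoint = (-24/5, -167/20)

Apply edit: d4 := 19/5
  d5 = d4/4 = 19/20
  d6 = d2/2 - d5*5 - d3*3 = -61/4
  d7 = d1*3 = 33
  d8 = d2*3 + d1/4 + 4 = 39/4
  d9 = d5*2 = 19/10
  d10 = d9 + d5 = 57/20
  d11 = d10/3 = 19/20
Walk from origin (0, 0):
  seg 1: left by d2 = 1 → (-1, 0)
  seg 2: left by d4 = 19/5 → (-24/5, 0)
  seg 3: up by d6 = -61/4 → (-24/5, -61/4)
  seg 4: up by d8 = 39/4 → (-24/5, -11/2)
  seg 5: down by d9 = 19/10 → (-24/5, -37/5)
  seg 6: down by d11 = 19/20 → (-24/5, -167/20)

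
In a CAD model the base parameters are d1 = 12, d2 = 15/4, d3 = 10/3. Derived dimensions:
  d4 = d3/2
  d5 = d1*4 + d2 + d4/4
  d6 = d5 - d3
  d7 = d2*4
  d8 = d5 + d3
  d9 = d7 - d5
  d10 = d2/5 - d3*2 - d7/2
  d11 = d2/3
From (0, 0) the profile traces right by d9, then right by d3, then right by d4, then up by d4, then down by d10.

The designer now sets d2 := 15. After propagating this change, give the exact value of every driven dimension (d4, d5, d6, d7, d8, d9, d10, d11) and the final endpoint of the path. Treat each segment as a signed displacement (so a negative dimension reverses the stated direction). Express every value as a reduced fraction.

d4 = 5/3
d5 = 761/12
d6 = 721/12
d7 = 60
d8 = 267/4
d9 = -41/12
d10 = -101/3
d11 = 5
endpoint = (19/12, 106/3)

Apply edit: d2 := 15
  d4 = d3/2 = 5/3
  d5 = d1*4 + d2 + d4/4 = 761/12
  d6 = d5 - d3 = 721/12
  d7 = d2*4 = 60
  d8 = d5 + d3 = 267/4
  d9 = d7 - d5 = -41/12
  d10 = d2/5 - d3*2 - d7/2 = -101/3
  d11 = d2/3 = 5
Walk from origin (0, 0):
  seg 1: right by d9 = -41/12 → (-41/12, 0)
  seg 2: right by d3 = 10/3 → (-1/12, 0)
  seg 3: right by d4 = 5/3 → (19/12, 0)
  seg 4: up by d4 = 5/3 → (19/12, 5/3)
  seg 5: down by d10 = -101/3 → (19/12, 106/3)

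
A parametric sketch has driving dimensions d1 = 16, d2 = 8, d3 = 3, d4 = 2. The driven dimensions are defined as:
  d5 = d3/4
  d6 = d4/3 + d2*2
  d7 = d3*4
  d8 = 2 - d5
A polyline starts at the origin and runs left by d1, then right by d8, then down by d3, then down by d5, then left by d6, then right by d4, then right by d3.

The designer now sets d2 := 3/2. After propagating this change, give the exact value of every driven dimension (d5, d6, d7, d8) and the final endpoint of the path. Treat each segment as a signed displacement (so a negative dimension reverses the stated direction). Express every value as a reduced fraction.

d5 = 3/4
d6 = 11/3
d7 = 12
d8 = 5/4
endpoint = (-161/12, -15/4)

Apply edit: d2 := 3/2
  d5 = d3/4 = 3/4
  d6 = d4/3 + d2*2 = 11/3
  d7 = d3*4 = 12
  d8 = 2 - d5 = 5/4
Walk from origin (0, 0):
  seg 1: left by d1 = 16 → (-16, 0)
  seg 2: right by d8 = 5/4 → (-59/4, 0)
  seg 3: down by d3 = 3 → (-59/4, -3)
  seg 4: down by d5 = 3/4 → (-59/4, -15/4)
  seg 5: left by d6 = 11/3 → (-221/12, -15/4)
  seg 6: right by d4 = 2 → (-197/12, -15/4)
  seg 7: right by d3 = 3 → (-161/12, -15/4)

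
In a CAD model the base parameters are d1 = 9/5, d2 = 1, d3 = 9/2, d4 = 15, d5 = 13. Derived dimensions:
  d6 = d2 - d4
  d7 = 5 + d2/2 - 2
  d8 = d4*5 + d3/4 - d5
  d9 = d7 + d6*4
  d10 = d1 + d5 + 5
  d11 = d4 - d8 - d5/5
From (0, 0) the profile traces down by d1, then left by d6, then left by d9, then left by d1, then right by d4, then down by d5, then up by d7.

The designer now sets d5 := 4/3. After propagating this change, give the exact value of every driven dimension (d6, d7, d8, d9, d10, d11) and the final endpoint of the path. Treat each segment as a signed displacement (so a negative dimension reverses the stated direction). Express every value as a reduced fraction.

Apply edit: d5 := 4/3
  d6 = d2 - d4 = -14
  d7 = 5 + d2/2 - 2 = 7/2
  d8 = d4*5 + d3/4 - d5 = 1795/24
  d9 = d7 + d6*4 = -105/2
  d10 = d1 + d5 + 5 = 122/15
  d11 = d4 - d8 - d5/5 = -7207/120
Walk from origin (0, 0):
  seg 1: down by d1 = 9/5 → (0, -9/5)
  seg 2: left by d6 = -14 → (14, -9/5)
  seg 3: left by d9 = -105/2 → (133/2, -9/5)
  seg 4: left by d1 = 9/5 → (647/10, -9/5)
  seg 5: right by d4 = 15 → (797/10, -9/5)
  seg 6: down by d5 = 4/3 → (797/10, -47/15)
  seg 7: up by d7 = 7/2 → (797/10, 11/30)

d6 = -14
d7 = 7/2
d8 = 1795/24
d9 = -105/2
d10 = 122/15
d11 = -7207/120
endpoint = (797/10, 11/30)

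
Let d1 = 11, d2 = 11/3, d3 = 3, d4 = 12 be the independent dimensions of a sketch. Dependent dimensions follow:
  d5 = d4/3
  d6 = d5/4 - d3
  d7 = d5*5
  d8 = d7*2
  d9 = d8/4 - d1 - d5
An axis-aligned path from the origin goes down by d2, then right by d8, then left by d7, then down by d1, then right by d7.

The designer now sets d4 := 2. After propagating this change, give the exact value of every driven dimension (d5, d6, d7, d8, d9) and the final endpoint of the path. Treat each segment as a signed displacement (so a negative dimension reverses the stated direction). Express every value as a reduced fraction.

Apply edit: d4 := 2
  d5 = d4/3 = 2/3
  d6 = d5/4 - d3 = -17/6
  d7 = d5*5 = 10/3
  d8 = d7*2 = 20/3
  d9 = d8/4 - d1 - d5 = -10
Walk from origin (0, 0):
  seg 1: down by d2 = 11/3 → (0, -11/3)
  seg 2: right by d8 = 20/3 → (20/3, -11/3)
  seg 3: left by d7 = 10/3 → (10/3, -11/3)
  seg 4: down by d1 = 11 → (10/3, -44/3)
  seg 5: right by d7 = 10/3 → (20/3, -44/3)

d5 = 2/3
d6 = -17/6
d7 = 10/3
d8 = 20/3
d9 = -10
endpoint = (20/3, -44/3)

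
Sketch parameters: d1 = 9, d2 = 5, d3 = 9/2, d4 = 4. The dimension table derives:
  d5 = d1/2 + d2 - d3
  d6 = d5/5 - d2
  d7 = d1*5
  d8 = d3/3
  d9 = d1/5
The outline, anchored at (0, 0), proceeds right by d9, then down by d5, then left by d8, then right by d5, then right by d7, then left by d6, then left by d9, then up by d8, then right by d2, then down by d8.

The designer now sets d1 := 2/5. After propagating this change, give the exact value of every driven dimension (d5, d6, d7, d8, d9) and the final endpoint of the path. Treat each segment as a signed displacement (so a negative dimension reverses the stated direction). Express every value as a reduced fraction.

d5 = 7/10
d6 = -243/50
d7 = 2
d8 = 3/2
d9 = 2/25
endpoint = (553/50, -7/10)

Apply edit: d1 := 2/5
  d5 = d1/2 + d2 - d3 = 7/10
  d6 = d5/5 - d2 = -243/50
  d7 = d1*5 = 2
  d8 = d3/3 = 3/2
  d9 = d1/5 = 2/25
Walk from origin (0, 0):
  seg 1: right by d9 = 2/25 → (2/25, 0)
  seg 2: down by d5 = 7/10 → (2/25, -7/10)
  seg 3: left by d8 = 3/2 → (-71/50, -7/10)
  seg 4: right by d5 = 7/10 → (-18/25, -7/10)
  seg 5: right by d7 = 2 → (32/25, -7/10)
  seg 6: left by d6 = -243/50 → (307/50, -7/10)
  seg 7: left by d9 = 2/25 → (303/50, -7/10)
  seg 8: up by d8 = 3/2 → (303/50, 4/5)
  seg 9: right by d2 = 5 → (553/50, 4/5)
  seg 10: down by d8 = 3/2 → (553/50, -7/10)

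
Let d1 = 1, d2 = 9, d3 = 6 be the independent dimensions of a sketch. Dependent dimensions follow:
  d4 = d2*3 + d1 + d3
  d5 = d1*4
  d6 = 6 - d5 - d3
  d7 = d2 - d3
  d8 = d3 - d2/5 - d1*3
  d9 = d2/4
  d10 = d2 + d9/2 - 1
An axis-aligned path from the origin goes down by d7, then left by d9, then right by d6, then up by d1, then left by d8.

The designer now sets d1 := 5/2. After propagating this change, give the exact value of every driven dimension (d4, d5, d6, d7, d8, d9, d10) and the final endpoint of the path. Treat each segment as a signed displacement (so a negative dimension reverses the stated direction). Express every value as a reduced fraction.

Apply edit: d1 := 5/2
  d4 = d2*3 + d1 + d3 = 71/2
  d5 = d1*4 = 10
  d6 = 6 - d5 - d3 = -10
  d7 = d2 - d3 = 3
  d8 = d3 - d2/5 - d1*3 = -33/10
  d9 = d2/4 = 9/4
  d10 = d2 + d9/2 - 1 = 73/8
Walk from origin (0, 0):
  seg 1: down by d7 = 3 → (0, -3)
  seg 2: left by d9 = 9/4 → (-9/4, -3)
  seg 3: right by d6 = -10 → (-49/4, -3)
  seg 4: up by d1 = 5/2 → (-49/4, -1/2)
  seg 5: left by d8 = -33/10 → (-179/20, -1/2)

d4 = 71/2
d5 = 10
d6 = -10
d7 = 3
d8 = -33/10
d9 = 9/4
d10 = 73/8
endpoint = (-179/20, -1/2)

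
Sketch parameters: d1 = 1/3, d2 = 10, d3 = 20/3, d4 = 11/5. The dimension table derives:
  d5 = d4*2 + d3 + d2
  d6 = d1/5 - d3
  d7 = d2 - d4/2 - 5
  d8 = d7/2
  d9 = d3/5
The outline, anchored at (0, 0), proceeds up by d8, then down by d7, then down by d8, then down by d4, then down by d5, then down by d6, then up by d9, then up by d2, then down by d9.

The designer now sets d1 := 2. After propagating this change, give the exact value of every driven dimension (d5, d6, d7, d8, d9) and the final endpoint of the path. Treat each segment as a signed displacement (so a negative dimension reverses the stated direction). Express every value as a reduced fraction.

d5 = 316/15
d6 = -94/15
d7 = 39/10
d8 = 39/20
d9 = 4/3
endpoint = (0, -109/10)

Apply edit: d1 := 2
  d5 = d4*2 + d3 + d2 = 316/15
  d6 = d1/5 - d3 = -94/15
  d7 = d2 - d4/2 - 5 = 39/10
  d8 = d7/2 = 39/20
  d9 = d3/5 = 4/3
Walk from origin (0, 0):
  seg 1: up by d8 = 39/20 → (0, 39/20)
  seg 2: down by d7 = 39/10 → (0, -39/20)
  seg 3: down by d8 = 39/20 → (0, -39/10)
  seg 4: down by d4 = 11/5 → (0, -61/10)
  seg 5: down by d5 = 316/15 → (0, -163/6)
  seg 6: down by d6 = -94/15 → (0, -209/10)
  seg 7: up by d9 = 4/3 → (0, -587/30)
  seg 8: up by d2 = 10 → (0, -287/30)
  seg 9: down by d9 = 4/3 → (0, -109/10)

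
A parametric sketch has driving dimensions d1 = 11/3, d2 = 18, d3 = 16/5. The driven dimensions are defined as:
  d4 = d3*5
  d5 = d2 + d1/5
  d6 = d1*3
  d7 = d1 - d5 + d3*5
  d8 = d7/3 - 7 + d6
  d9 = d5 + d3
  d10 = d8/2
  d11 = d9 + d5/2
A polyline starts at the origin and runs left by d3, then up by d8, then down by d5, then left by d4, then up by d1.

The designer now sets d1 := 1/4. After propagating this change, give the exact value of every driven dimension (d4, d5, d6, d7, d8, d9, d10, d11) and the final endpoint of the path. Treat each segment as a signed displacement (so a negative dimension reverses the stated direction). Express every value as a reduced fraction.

d4 = 16
d5 = 361/20
d6 = 3/4
d7 = -9/5
d8 = -137/20
d9 = 85/4
d10 = -137/40
d11 = 1211/40
endpoint = (-96/5, -493/20)

Apply edit: d1 := 1/4
  d4 = d3*5 = 16
  d5 = d2 + d1/5 = 361/20
  d6 = d1*3 = 3/4
  d7 = d1 - d5 + d3*5 = -9/5
  d8 = d7/3 - 7 + d6 = -137/20
  d9 = d5 + d3 = 85/4
  d10 = d8/2 = -137/40
  d11 = d9 + d5/2 = 1211/40
Walk from origin (0, 0):
  seg 1: left by d3 = 16/5 → (-16/5, 0)
  seg 2: up by d8 = -137/20 → (-16/5, -137/20)
  seg 3: down by d5 = 361/20 → (-16/5, -249/10)
  seg 4: left by d4 = 16 → (-96/5, -249/10)
  seg 5: up by d1 = 1/4 → (-96/5, -493/20)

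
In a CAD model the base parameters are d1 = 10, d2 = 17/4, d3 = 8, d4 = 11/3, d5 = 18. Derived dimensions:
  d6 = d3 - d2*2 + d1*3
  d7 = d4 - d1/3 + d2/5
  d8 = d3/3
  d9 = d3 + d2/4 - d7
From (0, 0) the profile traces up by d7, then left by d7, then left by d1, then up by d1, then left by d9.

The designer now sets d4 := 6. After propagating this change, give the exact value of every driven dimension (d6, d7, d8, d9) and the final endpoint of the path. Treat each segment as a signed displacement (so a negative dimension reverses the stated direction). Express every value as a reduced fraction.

Apply edit: d4 := 6
  d6 = d3 - d2*2 + d1*3 = 59/2
  d7 = d4 - d1/3 + d2/5 = 211/60
  d8 = d3/3 = 8/3
  d9 = d3 + d2/4 - d7 = 1331/240
Walk from origin (0, 0):
  seg 1: up by d7 = 211/60 → (0, 211/60)
  seg 2: left by d7 = 211/60 → (-211/60, 211/60)
  seg 3: left by d1 = 10 → (-811/60, 211/60)
  seg 4: up by d1 = 10 → (-811/60, 811/60)
  seg 5: left by d9 = 1331/240 → (-305/16, 811/60)

d6 = 59/2
d7 = 211/60
d8 = 8/3
d9 = 1331/240
endpoint = (-305/16, 811/60)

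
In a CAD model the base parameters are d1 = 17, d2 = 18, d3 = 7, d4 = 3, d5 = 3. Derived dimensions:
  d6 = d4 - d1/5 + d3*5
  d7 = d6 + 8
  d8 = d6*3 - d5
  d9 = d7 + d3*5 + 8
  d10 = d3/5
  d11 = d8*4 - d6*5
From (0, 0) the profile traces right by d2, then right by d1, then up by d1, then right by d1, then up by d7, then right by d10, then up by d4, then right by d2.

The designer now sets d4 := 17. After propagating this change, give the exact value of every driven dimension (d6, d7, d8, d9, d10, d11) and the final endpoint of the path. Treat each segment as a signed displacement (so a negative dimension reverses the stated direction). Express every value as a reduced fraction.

d6 = 243/5
d7 = 283/5
d8 = 714/5
d9 = 498/5
d10 = 7/5
d11 = 1641/5
endpoint = (357/5, 453/5)

Apply edit: d4 := 17
  d6 = d4 - d1/5 + d3*5 = 243/5
  d7 = d6 + 8 = 283/5
  d8 = d6*3 - d5 = 714/5
  d9 = d7 + d3*5 + 8 = 498/5
  d10 = d3/5 = 7/5
  d11 = d8*4 - d6*5 = 1641/5
Walk from origin (0, 0):
  seg 1: right by d2 = 18 → (18, 0)
  seg 2: right by d1 = 17 → (35, 0)
  seg 3: up by d1 = 17 → (35, 17)
  seg 4: right by d1 = 17 → (52, 17)
  seg 5: up by d7 = 283/5 → (52, 368/5)
  seg 6: right by d10 = 7/5 → (267/5, 368/5)
  seg 7: up by d4 = 17 → (267/5, 453/5)
  seg 8: right by d2 = 18 → (357/5, 453/5)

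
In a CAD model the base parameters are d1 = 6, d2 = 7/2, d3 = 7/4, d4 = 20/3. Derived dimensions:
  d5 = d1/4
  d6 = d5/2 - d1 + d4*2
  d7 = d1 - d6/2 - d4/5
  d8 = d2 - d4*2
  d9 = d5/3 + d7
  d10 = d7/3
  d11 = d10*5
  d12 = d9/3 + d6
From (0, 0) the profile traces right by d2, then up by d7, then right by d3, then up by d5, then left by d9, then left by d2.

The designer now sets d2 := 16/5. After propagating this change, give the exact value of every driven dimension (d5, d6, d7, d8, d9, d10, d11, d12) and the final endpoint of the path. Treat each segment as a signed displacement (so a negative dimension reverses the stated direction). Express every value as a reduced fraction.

Apply edit: d2 := 16/5
  d5 = d1/4 = 3/2
  d6 = d5/2 - d1 + d4*2 = 97/12
  d7 = d1 - d6/2 - d4/5 = 5/8
  d8 = d2 - d4*2 = -152/15
  d9 = d5/3 + d7 = 9/8
  d10 = d7/3 = 5/24
  d11 = d10*5 = 25/24
  d12 = d9/3 + d6 = 203/24
Walk from origin (0, 0):
  seg 1: right by d2 = 16/5 → (16/5, 0)
  seg 2: up by d7 = 5/8 → (16/5, 5/8)
  seg 3: right by d3 = 7/4 → (99/20, 5/8)
  seg 4: up by d5 = 3/2 → (99/20, 17/8)
  seg 5: left by d9 = 9/8 → (153/40, 17/8)
  seg 6: left by d2 = 16/5 → (5/8, 17/8)

d5 = 3/2
d6 = 97/12
d7 = 5/8
d8 = -152/15
d9 = 9/8
d10 = 5/24
d11 = 25/24
d12 = 203/24
endpoint = (5/8, 17/8)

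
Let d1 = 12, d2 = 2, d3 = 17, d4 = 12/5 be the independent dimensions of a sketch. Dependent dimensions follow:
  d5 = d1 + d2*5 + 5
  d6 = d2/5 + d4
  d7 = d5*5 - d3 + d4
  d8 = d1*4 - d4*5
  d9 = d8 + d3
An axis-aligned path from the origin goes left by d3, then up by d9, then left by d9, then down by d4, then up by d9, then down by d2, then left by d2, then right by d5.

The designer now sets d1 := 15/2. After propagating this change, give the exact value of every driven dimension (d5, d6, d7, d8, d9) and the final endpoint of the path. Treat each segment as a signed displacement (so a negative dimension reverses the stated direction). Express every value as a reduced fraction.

Apply edit: d1 := 15/2
  d5 = d1 + d2*5 + 5 = 45/2
  d6 = d2/5 + d4 = 14/5
  d7 = d5*5 - d3 + d4 = 979/10
  d8 = d1*4 - d4*5 = 18
  d9 = d8 + d3 = 35
Walk from origin (0, 0):
  seg 1: left by d3 = 17 → (-17, 0)
  seg 2: up by d9 = 35 → (-17, 35)
  seg 3: left by d9 = 35 → (-52, 35)
  seg 4: down by d4 = 12/5 → (-52, 163/5)
  seg 5: up by d9 = 35 → (-52, 338/5)
  seg 6: down by d2 = 2 → (-52, 328/5)
  seg 7: left by d2 = 2 → (-54, 328/5)
  seg 8: right by d5 = 45/2 → (-63/2, 328/5)

d5 = 45/2
d6 = 14/5
d7 = 979/10
d8 = 18
d9 = 35
endpoint = (-63/2, 328/5)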